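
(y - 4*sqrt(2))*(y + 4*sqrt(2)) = y^2 - 32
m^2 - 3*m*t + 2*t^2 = (m - 2*t)*(m - t)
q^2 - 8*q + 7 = (q - 7)*(q - 1)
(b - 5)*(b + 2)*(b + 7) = b^3 + 4*b^2 - 31*b - 70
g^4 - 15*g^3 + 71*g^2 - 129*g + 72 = (g - 8)*(g - 3)^2*(g - 1)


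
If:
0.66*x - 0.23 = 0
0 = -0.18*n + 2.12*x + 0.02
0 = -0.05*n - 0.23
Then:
No Solution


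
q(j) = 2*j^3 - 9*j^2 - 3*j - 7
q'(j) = 6*j^2 - 18*j - 3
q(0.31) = -8.74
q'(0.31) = -8.00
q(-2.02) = -54.15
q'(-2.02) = 57.84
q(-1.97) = -51.31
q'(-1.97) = 55.75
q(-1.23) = -20.65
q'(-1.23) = 28.22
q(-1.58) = -32.62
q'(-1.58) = 40.42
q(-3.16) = -150.50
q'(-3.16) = 113.79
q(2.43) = -38.74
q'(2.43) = -11.31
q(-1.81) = -42.91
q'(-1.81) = 49.24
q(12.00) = 2117.00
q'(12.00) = 645.00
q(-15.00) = -8737.00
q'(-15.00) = 1617.00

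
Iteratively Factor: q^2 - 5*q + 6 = (q - 2)*(q - 3)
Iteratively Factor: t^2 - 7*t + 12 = (t - 4)*(t - 3)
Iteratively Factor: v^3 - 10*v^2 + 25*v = (v)*(v^2 - 10*v + 25) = v*(v - 5)*(v - 5)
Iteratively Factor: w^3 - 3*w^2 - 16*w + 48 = (w + 4)*(w^2 - 7*w + 12) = (w - 3)*(w + 4)*(w - 4)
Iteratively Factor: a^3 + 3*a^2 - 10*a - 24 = (a - 3)*(a^2 + 6*a + 8) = (a - 3)*(a + 2)*(a + 4)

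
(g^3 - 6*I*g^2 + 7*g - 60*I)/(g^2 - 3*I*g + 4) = (g^2 - 2*I*g + 15)/(g + I)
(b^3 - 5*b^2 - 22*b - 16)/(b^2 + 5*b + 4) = (b^2 - 6*b - 16)/(b + 4)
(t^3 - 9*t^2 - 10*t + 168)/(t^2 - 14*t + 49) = (t^2 - 2*t - 24)/(t - 7)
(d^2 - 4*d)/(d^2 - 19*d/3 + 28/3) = 3*d/(3*d - 7)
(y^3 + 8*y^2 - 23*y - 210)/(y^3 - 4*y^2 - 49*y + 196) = (y^2 + y - 30)/(y^2 - 11*y + 28)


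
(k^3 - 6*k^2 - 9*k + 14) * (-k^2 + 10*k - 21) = -k^5 + 16*k^4 - 72*k^3 + 22*k^2 + 329*k - 294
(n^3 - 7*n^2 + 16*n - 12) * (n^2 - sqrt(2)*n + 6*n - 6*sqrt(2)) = n^5 - sqrt(2)*n^4 - n^4 - 26*n^3 + sqrt(2)*n^3 + 26*sqrt(2)*n^2 + 84*n^2 - 84*sqrt(2)*n - 72*n + 72*sqrt(2)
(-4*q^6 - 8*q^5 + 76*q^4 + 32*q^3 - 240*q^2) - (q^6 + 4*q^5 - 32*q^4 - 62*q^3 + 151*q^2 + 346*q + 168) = -5*q^6 - 12*q^5 + 108*q^4 + 94*q^3 - 391*q^2 - 346*q - 168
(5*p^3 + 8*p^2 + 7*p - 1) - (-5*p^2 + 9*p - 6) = 5*p^3 + 13*p^2 - 2*p + 5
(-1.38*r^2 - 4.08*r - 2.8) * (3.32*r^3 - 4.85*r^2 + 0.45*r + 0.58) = -4.5816*r^5 - 6.8526*r^4 + 9.871*r^3 + 10.9436*r^2 - 3.6264*r - 1.624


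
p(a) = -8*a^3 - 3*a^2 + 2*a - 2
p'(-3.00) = -196.00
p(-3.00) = 181.00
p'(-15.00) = -5308.00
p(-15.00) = 26293.00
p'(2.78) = -200.16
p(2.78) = -191.50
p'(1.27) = -44.33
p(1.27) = -20.69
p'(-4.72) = -504.36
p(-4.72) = 762.96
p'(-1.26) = -28.54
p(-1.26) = 6.72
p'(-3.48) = -267.77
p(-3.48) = 291.86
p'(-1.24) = -27.46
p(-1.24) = 6.16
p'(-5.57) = -709.18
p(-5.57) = 1276.25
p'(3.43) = -300.94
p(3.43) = -353.26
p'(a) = -24*a^2 - 6*a + 2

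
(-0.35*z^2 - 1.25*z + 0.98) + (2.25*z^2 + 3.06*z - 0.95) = 1.9*z^2 + 1.81*z + 0.03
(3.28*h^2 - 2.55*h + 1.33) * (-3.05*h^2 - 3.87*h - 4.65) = -10.004*h^4 - 4.9161*h^3 - 9.44*h^2 + 6.7104*h - 6.1845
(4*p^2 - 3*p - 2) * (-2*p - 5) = -8*p^3 - 14*p^2 + 19*p + 10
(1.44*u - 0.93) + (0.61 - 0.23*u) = 1.21*u - 0.32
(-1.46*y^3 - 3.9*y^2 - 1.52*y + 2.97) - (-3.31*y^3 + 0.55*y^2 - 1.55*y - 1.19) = 1.85*y^3 - 4.45*y^2 + 0.03*y + 4.16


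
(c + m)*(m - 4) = c*m - 4*c + m^2 - 4*m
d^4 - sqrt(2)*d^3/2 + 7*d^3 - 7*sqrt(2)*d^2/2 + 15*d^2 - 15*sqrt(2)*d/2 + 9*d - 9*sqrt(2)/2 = (d + 1)*(d + 3)^2*(d - sqrt(2)/2)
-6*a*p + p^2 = p*(-6*a + p)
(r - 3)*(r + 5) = r^2 + 2*r - 15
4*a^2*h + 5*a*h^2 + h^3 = h*(a + h)*(4*a + h)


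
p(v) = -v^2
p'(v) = -2*v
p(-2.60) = -6.76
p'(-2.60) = 5.20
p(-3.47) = -12.04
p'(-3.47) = 6.94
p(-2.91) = -8.47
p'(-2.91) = 5.82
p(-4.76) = -22.66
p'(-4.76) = 9.52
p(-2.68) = -7.18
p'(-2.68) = 5.36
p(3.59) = -12.89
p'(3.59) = -7.18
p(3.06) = -9.36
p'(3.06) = -6.12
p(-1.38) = -1.90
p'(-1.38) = 2.76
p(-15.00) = -225.00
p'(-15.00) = 30.00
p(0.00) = 0.00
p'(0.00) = 0.00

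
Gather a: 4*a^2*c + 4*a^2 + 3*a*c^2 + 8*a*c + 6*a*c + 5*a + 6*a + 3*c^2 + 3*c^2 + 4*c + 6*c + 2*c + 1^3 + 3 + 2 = a^2*(4*c + 4) + a*(3*c^2 + 14*c + 11) + 6*c^2 + 12*c + 6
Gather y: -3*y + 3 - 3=-3*y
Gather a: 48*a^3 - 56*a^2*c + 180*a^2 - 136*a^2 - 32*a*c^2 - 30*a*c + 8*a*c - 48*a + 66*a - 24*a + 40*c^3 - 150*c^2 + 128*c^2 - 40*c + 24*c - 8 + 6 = 48*a^3 + a^2*(44 - 56*c) + a*(-32*c^2 - 22*c - 6) + 40*c^3 - 22*c^2 - 16*c - 2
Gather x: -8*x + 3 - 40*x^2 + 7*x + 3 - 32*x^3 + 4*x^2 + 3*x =-32*x^3 - 36*x^2 + 2*x + 6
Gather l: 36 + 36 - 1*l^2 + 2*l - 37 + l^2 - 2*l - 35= 0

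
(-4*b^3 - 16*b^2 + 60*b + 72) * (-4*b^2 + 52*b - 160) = 16*b^5 - 144*b^4 - 432*b^3 + 5392*b^2 - 5856*b - 11520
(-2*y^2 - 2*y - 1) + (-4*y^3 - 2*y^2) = -4*y^3 - 4*y^2 - 2*y - 1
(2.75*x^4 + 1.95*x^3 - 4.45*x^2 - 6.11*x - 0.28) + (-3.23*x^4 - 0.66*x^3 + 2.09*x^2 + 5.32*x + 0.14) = -0.48*x^4 + 1.29*x^3 - 2.36*x^2 - 0.79*x - 0.14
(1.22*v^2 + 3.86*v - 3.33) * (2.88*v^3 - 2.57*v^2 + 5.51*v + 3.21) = 3.5136*v^5 + 7.9814*v^4 - 12.7884*v^3 + 33.7429*v^2 - 5.9577*v - 10.6893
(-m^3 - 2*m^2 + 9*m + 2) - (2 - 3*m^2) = -m^3 + m^2 + 9*m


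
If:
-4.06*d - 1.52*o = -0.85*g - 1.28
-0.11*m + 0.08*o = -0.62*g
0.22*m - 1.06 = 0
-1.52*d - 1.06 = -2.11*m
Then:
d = 5.99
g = 2.62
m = 4.82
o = -13.69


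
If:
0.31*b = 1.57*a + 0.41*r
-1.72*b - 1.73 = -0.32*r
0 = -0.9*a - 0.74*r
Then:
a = -0.27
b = -0.94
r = 0.33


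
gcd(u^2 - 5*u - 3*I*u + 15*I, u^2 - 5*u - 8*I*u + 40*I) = u - 5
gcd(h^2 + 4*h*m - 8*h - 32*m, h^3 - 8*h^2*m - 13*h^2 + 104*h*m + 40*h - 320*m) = h - 8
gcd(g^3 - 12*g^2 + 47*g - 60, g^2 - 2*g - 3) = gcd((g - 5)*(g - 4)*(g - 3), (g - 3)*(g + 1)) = g - 3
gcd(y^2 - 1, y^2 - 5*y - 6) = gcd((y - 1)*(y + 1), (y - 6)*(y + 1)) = y + 1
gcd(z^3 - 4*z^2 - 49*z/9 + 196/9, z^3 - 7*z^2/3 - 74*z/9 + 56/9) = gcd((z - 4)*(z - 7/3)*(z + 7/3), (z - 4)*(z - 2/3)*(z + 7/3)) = z^2 - 5*z/3 - 28/3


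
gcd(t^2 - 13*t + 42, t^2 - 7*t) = t - 7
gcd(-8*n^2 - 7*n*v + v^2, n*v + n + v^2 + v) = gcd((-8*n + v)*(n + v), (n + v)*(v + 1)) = n + v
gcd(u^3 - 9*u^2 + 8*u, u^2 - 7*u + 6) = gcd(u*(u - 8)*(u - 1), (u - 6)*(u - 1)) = u - 1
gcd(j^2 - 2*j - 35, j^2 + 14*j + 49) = 1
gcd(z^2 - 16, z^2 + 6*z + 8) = z + 4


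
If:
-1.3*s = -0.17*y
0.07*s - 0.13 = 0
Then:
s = 1.86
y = 14.20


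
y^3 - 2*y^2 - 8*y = y*(y - 4)*(y + 2)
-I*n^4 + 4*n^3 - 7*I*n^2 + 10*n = n*(n - 2*I)*(n + 5*I)*(-I*n + 1)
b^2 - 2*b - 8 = (b - 4)*(b + 2)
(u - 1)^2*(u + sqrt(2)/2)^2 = u^4 - 2*u^3 + sqrt(2)*u^3 - 2*sqrt(2)*u^2 + 3*u^2/2 - u + sqrt(2)*u + 1/2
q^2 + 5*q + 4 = (q + 1)*(q + 4)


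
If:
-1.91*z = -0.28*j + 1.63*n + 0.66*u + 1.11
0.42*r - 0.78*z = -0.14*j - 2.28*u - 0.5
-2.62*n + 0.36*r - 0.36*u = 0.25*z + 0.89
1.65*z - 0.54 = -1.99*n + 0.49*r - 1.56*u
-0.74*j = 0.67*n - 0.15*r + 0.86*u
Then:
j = -0.40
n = -0.86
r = -3.43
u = 0.42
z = -0.05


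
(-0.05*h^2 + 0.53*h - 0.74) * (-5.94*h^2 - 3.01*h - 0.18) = 0.297*h^4 - 2.9977*h^3 + 2.8093*h^2 + 2.132*h + 0.1332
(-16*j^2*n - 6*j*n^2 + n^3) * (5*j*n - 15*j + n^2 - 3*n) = -80*j^3*n^2 + 240*j^3*n - 46*j^2*n^3 + 138*j^2*n^2 - j*n^4 + 3*j*n^3 + n^5 - 3*n^4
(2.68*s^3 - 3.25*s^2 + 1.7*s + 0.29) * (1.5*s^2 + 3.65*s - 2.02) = 4.02*s^5 + 4.907*s^4 - 14.7261*s^3 + 13.205*s^2 - 2.3755*s - 0.5858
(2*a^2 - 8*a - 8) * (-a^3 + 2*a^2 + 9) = -2*a^5 + 12*a^4 - 8*a^3 + 2*a^2 - 72*a - 72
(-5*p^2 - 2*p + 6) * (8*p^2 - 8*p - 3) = -40*p^4 + 24*p^3 + 79*p^2 - 42*p - 18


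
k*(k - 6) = k^2 - 6*k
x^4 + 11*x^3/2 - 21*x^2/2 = x^2*(x - 3/2)*(x + 7)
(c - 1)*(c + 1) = c^2 - 1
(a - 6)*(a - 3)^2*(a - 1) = a^4 - 13*a^3 + 57*a^2 - 99*a + 54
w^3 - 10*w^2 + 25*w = w*(w - 5)^2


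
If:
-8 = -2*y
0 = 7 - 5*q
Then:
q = 7/5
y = 4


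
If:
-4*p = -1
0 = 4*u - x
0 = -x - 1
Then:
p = 1/4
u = -1/4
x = -1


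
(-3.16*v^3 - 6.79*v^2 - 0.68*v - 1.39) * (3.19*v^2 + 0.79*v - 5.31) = -10.0804*v^5 - 24.1565*v^4 + 9.2463*v^3 + 31.0836*v^2 + 2.5127*v + 7.3809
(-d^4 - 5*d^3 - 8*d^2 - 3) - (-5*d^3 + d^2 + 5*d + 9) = -d^4 - 9*d^2 - 5*d - 12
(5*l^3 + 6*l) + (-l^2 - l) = 5*l^3 - l^2 + 5*l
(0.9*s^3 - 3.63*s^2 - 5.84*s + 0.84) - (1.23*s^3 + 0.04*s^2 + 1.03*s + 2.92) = -0.33*s^3 - 3.67*s^2 - 6.87*s - 2.08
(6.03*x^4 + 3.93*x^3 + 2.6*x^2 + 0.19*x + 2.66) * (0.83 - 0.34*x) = -2.0502*x^5 + 3.6687*x^4 + 2.3779*x^3 + 2.0934*x^2 - 0.7467*x + 2.2078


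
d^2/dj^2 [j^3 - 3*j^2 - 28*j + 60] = 6*j - 6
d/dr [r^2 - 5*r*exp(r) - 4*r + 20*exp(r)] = -5*r*exp(r) + 2*r + 15*exp(r) - 4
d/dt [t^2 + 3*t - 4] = 2*t + 3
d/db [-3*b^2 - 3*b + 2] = -6*b - 3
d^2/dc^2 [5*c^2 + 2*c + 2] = 10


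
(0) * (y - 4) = 0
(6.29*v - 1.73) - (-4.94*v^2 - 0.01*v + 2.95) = 4.94*v^2 + 6.3*v - 4.68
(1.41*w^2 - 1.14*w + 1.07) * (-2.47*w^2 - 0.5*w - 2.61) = -3.4827*w^4 + 2.1108*w^3 - 5.753*w^2 + 2.4404*w - 2.7927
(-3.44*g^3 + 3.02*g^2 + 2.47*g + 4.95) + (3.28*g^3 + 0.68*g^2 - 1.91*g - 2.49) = -0.16*g^3 + 3.7*g^2 + 0.56*g + 2.46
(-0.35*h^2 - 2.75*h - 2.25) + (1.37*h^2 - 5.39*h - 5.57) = 1.02*h^2 - 8.14*h - 7.82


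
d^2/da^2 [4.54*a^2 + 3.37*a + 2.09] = 9.08000000000000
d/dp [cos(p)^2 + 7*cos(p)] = -(2*cos(p) + 7)*sin(p)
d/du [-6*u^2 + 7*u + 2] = 7 - 12*u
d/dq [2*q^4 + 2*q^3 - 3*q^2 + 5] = 2*q*(4*q^2 + 3*q - 3)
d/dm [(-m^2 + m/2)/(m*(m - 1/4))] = -4/(16*m^2 - 8*m + 1)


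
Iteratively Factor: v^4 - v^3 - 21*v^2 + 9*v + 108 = (v - 4)*(v^3 + 3*v^2 - 9*v - 27) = (v - 4)*(v + 3)*(v^2 - 9) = (v - 4)*(v - 3)*(v + 3)*(v + 3)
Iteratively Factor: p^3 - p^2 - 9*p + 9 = (p + 3)*(p^2 - 4*p + 3) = (p - 3)*(p + 3)*(p - 1)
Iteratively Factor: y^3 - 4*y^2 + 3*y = (y - 3)*(y^2 - y) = (y - 3)*(y - 1)*(y)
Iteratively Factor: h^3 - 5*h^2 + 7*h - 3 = (h - 1)*(h^2 - 4*h + 3) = (h - 3)*(h - 1)*(h - 1)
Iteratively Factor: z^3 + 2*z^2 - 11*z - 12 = (z + 1)*(z^2 + z - 12) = (z - 3)*(z + 1)*(z + 4)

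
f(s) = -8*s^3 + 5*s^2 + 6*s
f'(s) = -24*s^2 + 10*s + 6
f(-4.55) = 829.78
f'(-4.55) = -536.36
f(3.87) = -365.58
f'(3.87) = -314.75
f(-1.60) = 35.97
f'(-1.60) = -71.44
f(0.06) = 0.38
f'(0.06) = 6.51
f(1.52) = -7.42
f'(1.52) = -34.25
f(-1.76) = 48.54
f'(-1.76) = -85.94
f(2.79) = -118.08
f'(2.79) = -152.92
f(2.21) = -48.67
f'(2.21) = -89.12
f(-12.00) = 14472.00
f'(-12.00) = -3570.00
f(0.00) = 0.00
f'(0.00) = 6.00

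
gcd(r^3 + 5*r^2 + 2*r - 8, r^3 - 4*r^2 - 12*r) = r + 2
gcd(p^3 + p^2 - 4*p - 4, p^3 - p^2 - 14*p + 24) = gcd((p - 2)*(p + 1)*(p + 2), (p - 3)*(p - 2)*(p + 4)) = p - 2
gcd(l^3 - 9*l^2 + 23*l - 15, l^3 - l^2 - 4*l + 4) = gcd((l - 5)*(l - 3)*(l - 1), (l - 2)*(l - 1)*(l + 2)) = l - 1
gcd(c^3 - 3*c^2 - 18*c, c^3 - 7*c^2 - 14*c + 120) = c - 6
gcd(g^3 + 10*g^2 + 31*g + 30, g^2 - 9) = g + 3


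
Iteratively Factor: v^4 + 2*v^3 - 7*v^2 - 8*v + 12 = (v - 2)*(v^3 + 4*v^2 + v - 6) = (v - 2)*(v + 3)*(v^2 + v - 2) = (v - 2)*(v + 2)*(v + 3)*(v - 1)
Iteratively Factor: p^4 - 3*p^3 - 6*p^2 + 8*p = (p - 4)*(p^3 + p^2 - 2*p) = p*(p - 4)*(p^2 + p - 2) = p*(p - 4)*(p + 2)*(p - 1)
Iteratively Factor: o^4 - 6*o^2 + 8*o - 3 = (o + 3)*(o^3 - 3*o^2 + 3*o - 1) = (o - 1)*(o + 3)*(o^2 - 2*o + 1) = (o - 1)^2*(o + 3)*(o - 1)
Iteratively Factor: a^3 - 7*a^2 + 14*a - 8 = (a - 2)*(a^2 - 5*a + 4) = (a - 2)*(a - 1)*(a - 4)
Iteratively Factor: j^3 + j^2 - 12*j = (j)*(j^2 + j - 12) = j*(j - 3)*(j + 4)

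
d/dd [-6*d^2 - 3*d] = -12*d - 3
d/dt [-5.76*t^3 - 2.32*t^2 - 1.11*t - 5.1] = -17.28*t^2 - 4.64*t - 1.11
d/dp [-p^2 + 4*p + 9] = 4 - 2*p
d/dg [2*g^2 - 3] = 4*g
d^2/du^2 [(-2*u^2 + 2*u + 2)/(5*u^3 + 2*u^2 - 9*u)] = 4*(-25*u^6 + 75*u^5 + 45*u^4 + 111*u^3 - 123*u^2 - 54*u + 81)/(u^3*(125*u^6 + 150*u^5 - 615*u^4 - 532*u^3 + 1107*u^2 + 486*u - 729))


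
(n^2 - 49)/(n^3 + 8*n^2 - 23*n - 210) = (n - 7)/(n^2 + n - 30)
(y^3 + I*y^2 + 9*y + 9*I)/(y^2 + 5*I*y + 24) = (y^2 + 4*I*y - 3)/(y + 8*I)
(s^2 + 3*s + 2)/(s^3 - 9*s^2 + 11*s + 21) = (s + 2)/(s^2 - 10*s + 21)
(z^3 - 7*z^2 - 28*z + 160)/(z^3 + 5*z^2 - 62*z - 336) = (z^2 + z - 20)/(z^2 + 13*z + 42)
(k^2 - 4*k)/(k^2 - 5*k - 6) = k*(4 - k)/(-k^2 + 5*k + 6)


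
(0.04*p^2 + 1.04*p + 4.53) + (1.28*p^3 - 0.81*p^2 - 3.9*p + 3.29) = 1.28*p^3 - 0.77*p^2 - 2.86*p + 7.82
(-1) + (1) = 0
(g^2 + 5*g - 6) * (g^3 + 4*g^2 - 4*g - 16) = g^5 + 9*g^4 + 10*g^3 - 60*g^2 - 56*g + 96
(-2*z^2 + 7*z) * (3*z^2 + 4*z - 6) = -6*z^4 + 13*z^3 + 40*z^2 - 42*z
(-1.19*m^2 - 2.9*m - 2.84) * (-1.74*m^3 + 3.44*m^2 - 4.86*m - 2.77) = 2.0706*m^5 + 0.952400000000001*m^4 + 0.749000000000001*m^3 + 7.6207*m^2 + 21.8354*m + 7.8668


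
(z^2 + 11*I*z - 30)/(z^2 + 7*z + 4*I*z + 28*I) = (z^2 + 11*I*z - 30)/(z^2 + z*(7 + 4*I) + 28*I)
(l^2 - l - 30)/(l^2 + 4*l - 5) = (l - 6)/(l - 1)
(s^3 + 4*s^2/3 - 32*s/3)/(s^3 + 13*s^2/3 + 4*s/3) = (3*s - 8)/(3*s + 1)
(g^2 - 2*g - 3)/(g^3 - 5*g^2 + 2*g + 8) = (g - 3)/(g^2 - 6*g + 8)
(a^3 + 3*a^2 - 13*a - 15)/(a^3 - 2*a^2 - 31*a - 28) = (a^2 + 2*a - 15)/(a^2 - 3*a - 28)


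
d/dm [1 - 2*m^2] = -4*m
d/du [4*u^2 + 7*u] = 8*u + 7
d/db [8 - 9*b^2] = -18*b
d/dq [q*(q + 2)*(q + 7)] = 3*q^2 + 18*q + 14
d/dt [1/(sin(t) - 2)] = -cos(t)/(sin(t) - 2)^2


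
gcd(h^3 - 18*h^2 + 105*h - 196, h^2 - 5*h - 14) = h - 7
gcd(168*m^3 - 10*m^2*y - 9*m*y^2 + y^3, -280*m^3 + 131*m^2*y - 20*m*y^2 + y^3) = -7*m + y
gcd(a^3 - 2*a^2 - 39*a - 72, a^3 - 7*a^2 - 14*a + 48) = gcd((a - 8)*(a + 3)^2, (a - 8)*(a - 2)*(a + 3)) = a^2 - 5*a - 24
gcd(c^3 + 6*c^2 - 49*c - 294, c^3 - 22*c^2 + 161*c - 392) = c - 7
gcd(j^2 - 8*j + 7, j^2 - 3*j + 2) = j - 1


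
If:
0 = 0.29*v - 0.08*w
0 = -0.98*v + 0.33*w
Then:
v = 0.00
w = 0.00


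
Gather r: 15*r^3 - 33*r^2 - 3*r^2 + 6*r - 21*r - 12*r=15*r^3 - 36*r^2 - 27*r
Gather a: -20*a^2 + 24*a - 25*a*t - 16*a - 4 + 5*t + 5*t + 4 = -20*a^2 + a*(8 - 25*t) + 10*t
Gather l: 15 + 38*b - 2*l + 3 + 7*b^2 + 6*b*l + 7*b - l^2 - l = 7*b^2 + 45*b - l^2 + l*(6*b - 3) + 18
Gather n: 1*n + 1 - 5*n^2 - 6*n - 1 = -5*n^2 - 5*n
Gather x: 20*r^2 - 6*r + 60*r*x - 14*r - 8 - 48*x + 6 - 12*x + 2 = 20*r^2 - 20*r + x*(60*r - 60)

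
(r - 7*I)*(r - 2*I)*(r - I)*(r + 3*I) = r^4 - 7*I*r^3 + 7*r^2 - 55*I*r - 42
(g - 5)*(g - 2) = g^2 - 7*g + 10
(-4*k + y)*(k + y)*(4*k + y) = -16*k^3 - 16*k^2*y + k*y^2 + y^3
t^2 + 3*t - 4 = (t - 1)*(t + 4)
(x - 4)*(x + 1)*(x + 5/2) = x^3 - x^2/2 - 23*x/2 - 10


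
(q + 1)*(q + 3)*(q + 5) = q^3 + 9*q^2 + 23*q + 15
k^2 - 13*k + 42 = (k - 7)*(k - 6)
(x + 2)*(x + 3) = x^2 + 5*x + 6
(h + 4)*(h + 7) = h^2 + 11*h + 28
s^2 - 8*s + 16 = (s - 4)^2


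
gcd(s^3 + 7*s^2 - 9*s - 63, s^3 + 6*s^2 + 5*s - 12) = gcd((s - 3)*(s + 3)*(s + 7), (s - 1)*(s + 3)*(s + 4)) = s + 3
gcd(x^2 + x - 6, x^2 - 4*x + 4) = x - 2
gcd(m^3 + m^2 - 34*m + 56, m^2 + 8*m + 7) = m + 7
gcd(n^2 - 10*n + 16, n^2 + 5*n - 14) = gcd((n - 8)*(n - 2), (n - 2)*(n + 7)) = n - 2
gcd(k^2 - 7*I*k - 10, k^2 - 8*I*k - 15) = k - 5*I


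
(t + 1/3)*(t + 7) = t^2 + 22*t/3 + 7/3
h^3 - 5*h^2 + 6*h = h*(h - 3)*(h - 2)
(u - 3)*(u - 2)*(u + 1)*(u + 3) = u^4 - u^3 - 11*u^2 + 9*u + 18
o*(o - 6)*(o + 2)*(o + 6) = o^4 + 2*o^3 - 36*o^2 - 72*o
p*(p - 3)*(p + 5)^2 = p^4 + 7*p^3 - 5*p^2 - 75*p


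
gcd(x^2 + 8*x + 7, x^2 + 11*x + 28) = x + 7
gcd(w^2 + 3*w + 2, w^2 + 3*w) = 1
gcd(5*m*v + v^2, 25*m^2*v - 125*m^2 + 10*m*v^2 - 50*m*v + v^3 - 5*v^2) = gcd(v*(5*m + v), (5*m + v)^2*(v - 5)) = 5*m + v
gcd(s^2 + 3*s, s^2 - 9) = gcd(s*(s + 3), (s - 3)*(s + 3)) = s + 3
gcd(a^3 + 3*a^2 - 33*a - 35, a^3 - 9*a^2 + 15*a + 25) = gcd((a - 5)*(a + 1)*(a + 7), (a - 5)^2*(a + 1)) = a^2 - 4*a - 5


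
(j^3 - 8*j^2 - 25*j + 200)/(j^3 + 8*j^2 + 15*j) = (j^2 - 13*j + 40)/(j*(j + 3))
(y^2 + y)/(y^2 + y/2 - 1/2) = 2*y/(2*y - 1)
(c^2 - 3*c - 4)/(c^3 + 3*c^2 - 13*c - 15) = (c - 4)/(c^2 + 2*c - 15)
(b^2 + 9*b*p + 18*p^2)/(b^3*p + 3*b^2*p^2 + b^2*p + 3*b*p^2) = (b + 6*p)/(b*p*(b + 1))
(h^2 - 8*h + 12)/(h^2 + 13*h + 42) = (h^2 - 8*h + 12)/(h^2 + 13*h + 42)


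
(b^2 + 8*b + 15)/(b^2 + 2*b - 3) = (b + 5)/(b - 1)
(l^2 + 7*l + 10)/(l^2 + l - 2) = (l + 5)/(l - 1)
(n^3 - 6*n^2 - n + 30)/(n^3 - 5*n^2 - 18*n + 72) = (n^2 - 3*n - 10)/(n^2 - 2*n - 24)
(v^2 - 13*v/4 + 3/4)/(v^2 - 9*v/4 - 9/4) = (4*v - 1)/(4*v + 3)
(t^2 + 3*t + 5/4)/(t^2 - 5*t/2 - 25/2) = (t + 1/2)/(t - 5)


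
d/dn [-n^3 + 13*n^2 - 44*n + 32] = -3*n^2 + 26*n - 44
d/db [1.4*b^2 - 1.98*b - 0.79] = 2.8*b - 1.98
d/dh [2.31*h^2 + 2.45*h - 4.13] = 4.62*h + 2.45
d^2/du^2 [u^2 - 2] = 2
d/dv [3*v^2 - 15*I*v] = 6*v - 15*I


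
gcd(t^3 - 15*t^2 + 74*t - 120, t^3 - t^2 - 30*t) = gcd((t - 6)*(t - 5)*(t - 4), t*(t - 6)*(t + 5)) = t - 6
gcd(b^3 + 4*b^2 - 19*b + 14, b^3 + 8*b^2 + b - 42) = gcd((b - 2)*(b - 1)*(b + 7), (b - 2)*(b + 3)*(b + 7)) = b^2 + 5*b - 14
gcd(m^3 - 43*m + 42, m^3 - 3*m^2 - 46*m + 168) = m^2 + m - 42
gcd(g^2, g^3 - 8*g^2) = g^2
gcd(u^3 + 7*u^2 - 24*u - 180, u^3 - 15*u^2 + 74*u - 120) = u - 5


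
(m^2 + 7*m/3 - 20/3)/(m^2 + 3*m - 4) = (m - 5/3)/(m - 1)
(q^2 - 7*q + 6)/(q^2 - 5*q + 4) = (q - 6)/(q - 4)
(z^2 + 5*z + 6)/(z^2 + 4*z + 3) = (z + 2)/(z + 1)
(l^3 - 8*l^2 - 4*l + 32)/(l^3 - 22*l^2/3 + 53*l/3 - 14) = 3*(l^2 - 6*l - 16)/(3*l^2 - 16*l + 21)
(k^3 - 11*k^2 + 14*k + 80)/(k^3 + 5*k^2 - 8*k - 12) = (k^3 - 11*k^2 + 14*k + 80)/(k^3 + 5*k^2 - 8*k - 12)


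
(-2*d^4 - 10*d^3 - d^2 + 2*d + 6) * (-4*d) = 8*d^5 + 40*d^4 + 4*d^3 - 8*d^2 - 24*d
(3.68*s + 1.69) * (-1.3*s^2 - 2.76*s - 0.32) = -4.784*s^3 - 12.3538*s^2 - 5.842*s - 0.5408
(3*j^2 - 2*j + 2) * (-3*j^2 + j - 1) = -9*j^4 + 9*j^3 - 11*j^2 + 4*j - 2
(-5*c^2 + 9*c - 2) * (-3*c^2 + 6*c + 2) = 15*c^4 - 57*c^3 + 50*c^2 + 6*c - 4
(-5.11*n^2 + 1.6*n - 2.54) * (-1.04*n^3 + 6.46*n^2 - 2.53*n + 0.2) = 5.3144*n^5 - 34.6746*n^4 + 25.9059*n^3 - 21.4784*n^2 + 6.7462*n - 0.508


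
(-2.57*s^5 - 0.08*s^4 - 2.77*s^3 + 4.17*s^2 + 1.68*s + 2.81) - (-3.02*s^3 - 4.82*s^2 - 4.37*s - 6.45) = -2.57*s^5 - 0.08*s^4 + 0.25*s^3 + 8.99*s^2 + 6.05*s + 9.26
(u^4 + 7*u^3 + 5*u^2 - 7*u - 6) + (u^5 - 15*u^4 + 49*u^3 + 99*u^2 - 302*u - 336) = u^5 - 14*u^4 + 56*u^3 + 104*u^2 - 309*u - 342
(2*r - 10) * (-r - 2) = -2*r^2 + 6*r + 20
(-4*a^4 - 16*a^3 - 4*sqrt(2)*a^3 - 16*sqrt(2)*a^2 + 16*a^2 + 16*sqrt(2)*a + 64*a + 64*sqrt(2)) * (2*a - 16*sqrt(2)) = -8*a^5 - 32*a^4 + 56*sqrt(2)*a^4 + 160*a^3 + 224*sqrt(2)*a^3 - 224*sqrt(2)*a^2 + 640*a^2 - 896*sqrt(2)*a - 512*a - 2048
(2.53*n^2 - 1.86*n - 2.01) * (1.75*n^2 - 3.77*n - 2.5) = 4.4275*n^4 - 12.7931*n^3 - 2.8303*n^2 + 12.2277*n + 5.025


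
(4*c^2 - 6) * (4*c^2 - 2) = 16*c^4 - 32*c^2 + 12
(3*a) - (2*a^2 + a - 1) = -2*a^2 + 2*a + 1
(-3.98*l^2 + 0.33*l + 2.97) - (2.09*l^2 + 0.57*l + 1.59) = -6.07*l^2 - 0.24*l + 1.38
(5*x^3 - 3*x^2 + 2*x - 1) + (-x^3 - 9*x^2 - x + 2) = 4*x^3 - 12*x^2 + x + 1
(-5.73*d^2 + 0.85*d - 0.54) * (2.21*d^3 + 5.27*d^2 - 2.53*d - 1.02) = -12.6633*d^5 - 28.3186*d^4 + 17.783*d^3 + 0.848300000000001*d^2 + 0.4992*d + 0.5508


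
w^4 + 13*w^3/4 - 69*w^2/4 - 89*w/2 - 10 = (w - 4)*(w + 1/4)*(w + 2)*(w + 5)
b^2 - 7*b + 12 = (b - 4)*(b - 3)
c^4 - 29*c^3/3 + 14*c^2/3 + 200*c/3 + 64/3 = (c - 8)*(c - 4)*(c + 1/3)*(c + 2)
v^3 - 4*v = v*(v - 2)*(v + 2)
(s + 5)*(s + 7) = s^2 + 12*s + 35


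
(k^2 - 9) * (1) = k^2 - 9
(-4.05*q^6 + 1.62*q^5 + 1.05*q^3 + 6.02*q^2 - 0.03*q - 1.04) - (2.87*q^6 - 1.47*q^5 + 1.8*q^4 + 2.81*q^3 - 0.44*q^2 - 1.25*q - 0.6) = -6.92*q^6 + 3.09*q^5 - 1.8*q^4 - 1.76*q^3 + 6.46*q^2 + 1.22*q - 0.44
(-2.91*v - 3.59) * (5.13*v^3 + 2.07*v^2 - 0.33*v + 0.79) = -14.9283*v^4 - 24.4404*v^3 - 6.471*v^2 - 1.1142*v - 2.8361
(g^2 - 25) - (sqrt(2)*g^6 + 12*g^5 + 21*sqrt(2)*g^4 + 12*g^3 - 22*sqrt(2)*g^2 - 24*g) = -sqrt(2)*g^6 - 12*g^5 - 21*sqrt(2)*g^4 - 12*g^3 + g^2 + 22*sqrt(2)*g^2 + 24*g - 25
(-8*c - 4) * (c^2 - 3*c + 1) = -8*c^3 + 20*c^2 + 4*c - 4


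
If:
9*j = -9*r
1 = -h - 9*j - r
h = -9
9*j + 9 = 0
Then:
No Solution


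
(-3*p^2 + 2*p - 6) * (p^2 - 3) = -3*p^4 + 2*p^3 + 3*p^2 - 6*p + 18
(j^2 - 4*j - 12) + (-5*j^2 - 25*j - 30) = -4*j^2 - 29*j - 42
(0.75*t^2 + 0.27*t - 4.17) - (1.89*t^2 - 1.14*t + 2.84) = -1.14*t^2 + 1.41*t - 7.01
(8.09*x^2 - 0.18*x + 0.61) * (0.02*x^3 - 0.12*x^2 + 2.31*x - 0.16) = 0.1618*x^5 - 0.9744*x^4 + 18.7217*x^3 - 1.7834*x^2 + 1.4379*x - 0.0976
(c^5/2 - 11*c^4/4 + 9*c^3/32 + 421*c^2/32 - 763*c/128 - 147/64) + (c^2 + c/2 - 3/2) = c^5/2 - 11*c^4/4 + 9*c^3/32 + 453*c^2/32 - 699*c/128 - 243/64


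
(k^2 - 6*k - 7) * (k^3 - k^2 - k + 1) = k^5 - 7*k^4 - 2*k^3 + 14*k^2 + k - 7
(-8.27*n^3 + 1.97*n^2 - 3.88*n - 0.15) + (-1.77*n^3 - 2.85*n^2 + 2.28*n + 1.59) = -10.04*n^3 - 0.88*n^2 - 1.6*n + 1.44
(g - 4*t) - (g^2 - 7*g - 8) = -g^2 + 8*g - 4*t + 8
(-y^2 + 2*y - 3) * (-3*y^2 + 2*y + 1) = 3*y^4 - 8*y^3 + 12*y^2 - 4*y - 3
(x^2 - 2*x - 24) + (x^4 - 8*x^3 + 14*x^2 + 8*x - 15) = x^4 - 8*x^3 + 15*x^2 + 6*x - 39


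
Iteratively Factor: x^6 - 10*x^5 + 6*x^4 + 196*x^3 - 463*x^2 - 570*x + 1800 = (x + 4)*(x^5 - 14*x^4 + 62*x^3 - 52*x^2 - 255*x + 450) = (x - 5)*(x + 4)*(x^4 - 9*x^3 + 17*x^2 + 33*x - 90) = (x - 5)^2*(x + 4)*(x^3 - 4*x^2 - 3*x + 18) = (x - 5)^2*(x + 2)*(x + 4)*(x^2 - 6*x + 9) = (x - 5)^2*(x - 3)*(x + 2)*(x + 4)*(x - 3)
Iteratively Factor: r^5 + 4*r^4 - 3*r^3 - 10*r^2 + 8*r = (r - 1)*(r^4 + 5*r^3 + 2*r^2 - 8*r) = (r - 1)*(r + 4)*(r^3 + r^2 - 2*r) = (r - 1)^2*(r + 4)*(r^2 + 2*r) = r*(r - 1)^2*(r + 4)*(r + 2)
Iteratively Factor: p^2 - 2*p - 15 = (p - 5)*(p + 3)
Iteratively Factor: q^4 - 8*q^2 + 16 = (q + 2)*(q^3 - 2*q^2 - 4*q + 8) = (q - 2)*(q + 2)*(q^2 - 4) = (q - 2)*(q + 2)^2*(q - 2)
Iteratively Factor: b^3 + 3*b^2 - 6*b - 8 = (b + 1)*(b^2 + 2*b - 8) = (b - 2)*(b + 1)*(b + 4)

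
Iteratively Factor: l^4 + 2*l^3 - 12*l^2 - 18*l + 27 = (l + 3)*(l^3 - l^2 - 9*l + 9) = (l - 1)*(l + 3)*(l^2 - 9) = (l - 1)*(l + 3)^2*(l - 3)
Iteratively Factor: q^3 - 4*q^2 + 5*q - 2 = (q - 2)*(q^2 - 2*q + 1) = (q - 2)*(q - 1)*(q - 1)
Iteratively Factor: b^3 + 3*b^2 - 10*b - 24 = (b + 2)*(b^2 + b - 12) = (b + 2)*(b + 4)*(b - 3)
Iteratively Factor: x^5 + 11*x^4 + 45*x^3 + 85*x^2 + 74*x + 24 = (x + 2)*(x^4 + 9*x^3 + 27*x^2 + 31*x + 12) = (x + 1)*(x + 2)*(x^3 + 8*x^2 + 19*x + 12) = (x + 1)*(x + 2)*(x + 4)*(x^2 + 4*x + 3) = (x + 1)*(x + 2)*(x + 3)*(x + 4)*(x + 1)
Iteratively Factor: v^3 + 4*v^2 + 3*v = (v)*(v^2 + 4*v + 3) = v*(v + 1)*(v + 3)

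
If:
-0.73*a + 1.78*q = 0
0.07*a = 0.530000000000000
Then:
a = 7.57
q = 3.11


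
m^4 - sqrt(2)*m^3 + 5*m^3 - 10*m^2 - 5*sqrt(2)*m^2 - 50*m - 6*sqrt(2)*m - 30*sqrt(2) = (m + 5)*(m - 3*sqrt(2))*(m + sqrt(2))^2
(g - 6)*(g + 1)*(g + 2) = g^3 - 3*g^2 - 16*g - 12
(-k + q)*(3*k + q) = -3*k^2 + 2*k*q + q^2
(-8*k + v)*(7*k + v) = -56*k^2 - k*v + v^2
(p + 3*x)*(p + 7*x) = p^2 + 10*p*x + 21*x^2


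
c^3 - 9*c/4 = c*(c - 3/2)*(c + 3/2)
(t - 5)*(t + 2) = t^2 - 3*t - 10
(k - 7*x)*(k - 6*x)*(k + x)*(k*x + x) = k^4*x - 12*k^3*x^2 + k^3*x + 29*k^2*x^3 - 12*k^2*x^2 + 42*k*x^4 + 29*k*x^3 + 42*x^4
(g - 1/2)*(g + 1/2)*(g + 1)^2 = g^4 + 2*g^3 + 3*g^2/4 - g/2 - 1/4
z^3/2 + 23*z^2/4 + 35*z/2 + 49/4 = (z/2 + 1/2)*(z + 7/2)*(z + 7)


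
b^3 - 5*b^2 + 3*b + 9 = (b - 3)^2*(b + 1)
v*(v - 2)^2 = v^3 - 4*v^2 + 4*v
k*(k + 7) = k^2 + 7*k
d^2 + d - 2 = (d - 1)*(d + 2)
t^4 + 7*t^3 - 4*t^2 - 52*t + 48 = (t - 2)*(t - 1)*(t + 4)*(t + 6)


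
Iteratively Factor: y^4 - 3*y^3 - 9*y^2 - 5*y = (y)*(y^3 - 3*y^2 - 9*y - 5) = y*(y + 1)*(y^2 - 4*y - 5) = y*(y + 1)^2*(y - 5)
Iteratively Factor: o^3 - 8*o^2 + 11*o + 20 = (o - 5)*(o^2 - 3*o - 4) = (o - 5)*(o + 1)*(o - 4)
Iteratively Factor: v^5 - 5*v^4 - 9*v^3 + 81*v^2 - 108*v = (v - 3)*(v^4 - 2*v^3 - 15*v^2 + 36*v) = (v - 3)*(v + 4)*(v^3 - 6*v^2 + 9*v) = (v - 3)^2*(v + 4)*(v^2 - 3*v) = v*(v - 3)^2*(v + 4)*(v - 3)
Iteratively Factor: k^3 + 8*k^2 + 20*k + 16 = (k + 2)*(k^2 + 6*k + 8) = (k + 2)*(k + 4)*(k + 2)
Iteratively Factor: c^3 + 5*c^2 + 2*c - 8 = (c + 2)*(c^2 + 3*c - 4) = (c + 2)*(c + 4)*(c - 1)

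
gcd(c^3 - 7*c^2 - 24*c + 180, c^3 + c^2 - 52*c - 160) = c + 5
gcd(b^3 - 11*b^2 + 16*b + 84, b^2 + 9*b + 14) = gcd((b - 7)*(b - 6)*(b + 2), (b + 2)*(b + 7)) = b + 2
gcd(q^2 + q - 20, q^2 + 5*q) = q + 5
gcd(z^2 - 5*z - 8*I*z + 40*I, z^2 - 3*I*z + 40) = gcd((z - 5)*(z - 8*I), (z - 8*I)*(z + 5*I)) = z - 8*I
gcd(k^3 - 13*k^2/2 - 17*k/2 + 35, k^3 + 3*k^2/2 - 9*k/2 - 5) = k^2 + k/2 - 5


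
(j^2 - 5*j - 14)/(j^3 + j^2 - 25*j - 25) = (j^2 - 5*j - 14)/(j^3 + j^2 - 25*j - 25)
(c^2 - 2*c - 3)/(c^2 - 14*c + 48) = (c^2 - 2*c - 3)/(c^2 - 14*c + 48)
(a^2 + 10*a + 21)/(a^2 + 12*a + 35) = (a + 3)/(a + 5)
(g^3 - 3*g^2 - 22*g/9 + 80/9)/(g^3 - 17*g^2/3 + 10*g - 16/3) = (g + 5/3)/(g - 1)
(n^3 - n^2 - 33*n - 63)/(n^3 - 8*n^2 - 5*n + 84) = (n + 3)/(n - 4)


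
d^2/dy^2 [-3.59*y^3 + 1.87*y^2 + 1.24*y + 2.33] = 3.74 - 21.54*y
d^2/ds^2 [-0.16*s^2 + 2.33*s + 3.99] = -0.320000000000000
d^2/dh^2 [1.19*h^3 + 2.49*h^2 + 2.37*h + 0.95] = 7.14*h + 4.98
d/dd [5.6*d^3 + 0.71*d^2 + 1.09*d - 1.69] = 16.8*d^2 + 1.42*d + 1.09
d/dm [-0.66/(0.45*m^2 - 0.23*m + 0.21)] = (0.594*m - 0.1518)/(0.45*m^2 - 0.23*m + 0.21)^2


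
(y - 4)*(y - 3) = y^2 - 7*y + 12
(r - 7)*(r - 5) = r^2 - 12*r + 35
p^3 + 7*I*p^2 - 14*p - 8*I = (p + I)*(p + 2*I)*(p + 4*I)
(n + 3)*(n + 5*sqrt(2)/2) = n^2 + 3*n + 5*sqrt(2)*n/2 + 15*sqrt(2)/2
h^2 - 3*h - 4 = (h - 4)*(h + 1)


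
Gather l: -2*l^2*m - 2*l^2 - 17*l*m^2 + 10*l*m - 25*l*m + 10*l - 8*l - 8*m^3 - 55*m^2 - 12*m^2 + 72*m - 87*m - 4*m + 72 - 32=l^2*(-2*m - 2) + l*(-17*m^2 - 15*m + 2) - 8*m^3 - 67*m^2 - 19*m + 40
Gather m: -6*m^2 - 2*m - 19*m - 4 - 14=-6*m^2 - 21*m - 18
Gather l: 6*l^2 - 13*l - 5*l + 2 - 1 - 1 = 6*l^2 - 18*l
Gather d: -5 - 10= -15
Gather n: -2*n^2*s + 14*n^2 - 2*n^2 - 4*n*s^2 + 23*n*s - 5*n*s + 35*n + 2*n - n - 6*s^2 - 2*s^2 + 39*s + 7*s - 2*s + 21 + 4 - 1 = n^2*(12 - 2*s) + n*(-4*s^2 + 18*s + 36) - 8*s^2 + 44*s + 24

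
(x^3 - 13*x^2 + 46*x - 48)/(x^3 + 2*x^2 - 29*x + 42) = (x - 8)/(x + 7)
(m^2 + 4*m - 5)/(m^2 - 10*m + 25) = (m^2 + 4*m - 5)/(m^2 - 10*m + 25)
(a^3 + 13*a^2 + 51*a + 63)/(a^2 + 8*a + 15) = (a^2 + 10*a + 21)/(a + 5)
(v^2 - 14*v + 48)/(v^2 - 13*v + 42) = (v - 8)/(v - 7)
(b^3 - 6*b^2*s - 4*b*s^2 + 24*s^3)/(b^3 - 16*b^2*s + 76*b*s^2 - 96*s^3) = (-b - 2*s)/(-b + 8*s)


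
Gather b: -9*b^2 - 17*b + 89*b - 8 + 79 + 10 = -9*b^2 + 72*b + 81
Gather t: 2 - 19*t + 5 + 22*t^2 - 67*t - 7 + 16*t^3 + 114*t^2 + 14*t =16*t^3 + 136*t^2 - 72*t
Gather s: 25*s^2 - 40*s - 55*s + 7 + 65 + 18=25*s^2 - 95*s + 90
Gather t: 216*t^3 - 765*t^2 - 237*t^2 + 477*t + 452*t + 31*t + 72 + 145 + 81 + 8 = 216*t^3 - 1002*t^2 + 960*t + 306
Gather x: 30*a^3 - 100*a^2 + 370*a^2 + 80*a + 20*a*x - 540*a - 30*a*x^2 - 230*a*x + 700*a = 30*a^3 + 270*a^2 - 30*a*x^2 - 210*a*x + 240*a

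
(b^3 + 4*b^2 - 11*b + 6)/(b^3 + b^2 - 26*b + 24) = (b - 1)/(b - 4)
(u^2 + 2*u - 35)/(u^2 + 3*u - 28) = (u - 5)/(u - 4)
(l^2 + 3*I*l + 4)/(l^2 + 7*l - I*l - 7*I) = (l + 4*I)/(l + 7)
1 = 1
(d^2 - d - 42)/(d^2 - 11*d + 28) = (d + 6)/(d - 4)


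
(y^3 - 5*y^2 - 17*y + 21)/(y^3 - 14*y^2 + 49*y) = (y^2 + 2*y - 3)/(y*(y - 7))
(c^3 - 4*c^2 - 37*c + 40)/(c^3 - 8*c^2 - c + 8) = (c + 5)/(c + 1)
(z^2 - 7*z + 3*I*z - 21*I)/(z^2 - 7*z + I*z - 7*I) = (z + 3*I)/(z + I)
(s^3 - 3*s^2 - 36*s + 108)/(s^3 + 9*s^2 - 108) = (s - 6)/(s + 6)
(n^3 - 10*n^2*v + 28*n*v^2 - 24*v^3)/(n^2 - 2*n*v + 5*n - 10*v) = (n^2 - 8*n*v + 12*v^2)/(n + 5)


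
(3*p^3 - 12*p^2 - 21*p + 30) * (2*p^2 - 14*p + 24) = 6*p^5 - 66*p^4 + 198*p^3 + 66*p^2 - 924*p + 720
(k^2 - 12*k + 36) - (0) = k^2 - 12*k + 36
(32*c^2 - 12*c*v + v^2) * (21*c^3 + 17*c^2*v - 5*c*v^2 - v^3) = 672*c^5 + 292*c^4*v - 343*c^3*v^2 + 45*c^2*v^3 + 7*c*v^4 - v^5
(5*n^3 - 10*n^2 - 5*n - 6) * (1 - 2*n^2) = -10*n^5 + 20*n^4 + 15*n^3 + 2*n^2 - 5*n - 6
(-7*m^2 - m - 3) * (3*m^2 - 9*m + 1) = -21*m^4 + 60*m^3 - 7*m^2 + 26*m - 3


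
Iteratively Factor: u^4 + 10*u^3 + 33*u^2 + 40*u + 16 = (u + 4)*(u^3 + 6*u^2 + 9*u + 4) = (u + 1)*(u + 4)*(u^2 + 5*u + 4) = (u + 1)^2*(u + 4)*(u + 4)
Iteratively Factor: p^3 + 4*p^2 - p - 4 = (p + 4)*(p^2 - 1) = (p - 1)*(p + 4)*(p + 1)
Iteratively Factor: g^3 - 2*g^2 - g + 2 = (g - 2)*(g^2 - 1) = (g - 2)*(g - 1)*(g + 1)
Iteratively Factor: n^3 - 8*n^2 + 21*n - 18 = (n - 3)*(n^2 - 5*n + 6) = (n - 3)*(n - 2)*(n - 3)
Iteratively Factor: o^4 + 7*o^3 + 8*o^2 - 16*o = (o - 1)*(o^3 + 8*o^2 + 16*o) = o*(o - 1)*(o^2 + 8*o + 16) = o*(o - 1)*(o + 4)*(o + 4)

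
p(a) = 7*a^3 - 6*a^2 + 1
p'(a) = 21*a^2 - 12*a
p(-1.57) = -40.88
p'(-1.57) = 70.60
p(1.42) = 8.94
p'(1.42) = 25.30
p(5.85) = 1197.08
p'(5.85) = 648.47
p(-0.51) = -1.49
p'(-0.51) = 11.58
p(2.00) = 33.00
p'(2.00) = 60.00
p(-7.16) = -2876.03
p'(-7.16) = 1162.50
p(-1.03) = -13.01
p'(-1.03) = 34.64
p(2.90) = 121.26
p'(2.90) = 141.81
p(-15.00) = -24974.00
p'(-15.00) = 4905.00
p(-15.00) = -24974.00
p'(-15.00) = 4905.00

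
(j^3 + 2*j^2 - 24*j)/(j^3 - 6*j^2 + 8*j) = (j + 6)/(j - 2)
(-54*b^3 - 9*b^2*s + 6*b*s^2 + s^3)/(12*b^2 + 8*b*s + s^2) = (-9*b^2 + s^2)/(2*b + s)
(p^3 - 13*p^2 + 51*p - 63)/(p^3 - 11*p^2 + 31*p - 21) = (p - 3)/(p - 1)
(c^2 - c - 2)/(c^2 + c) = (c - 2)/c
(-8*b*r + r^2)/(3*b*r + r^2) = (-8*b + r)/(3*b + r)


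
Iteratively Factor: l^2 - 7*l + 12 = (l - 3)*(l - 4)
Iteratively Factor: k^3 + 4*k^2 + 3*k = (k + 3)*(k^2 + k) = (k + 1)*(k + 3)*(k)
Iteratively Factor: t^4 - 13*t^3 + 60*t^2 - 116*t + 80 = (t - 4)*(t^3 - 9*t^2 + 24*t - 20) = (t - 4)*(t - 2)*(t^2 - 7*t + 10) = (t - 5)*(t - 4)*(t - 2)*(t - 2)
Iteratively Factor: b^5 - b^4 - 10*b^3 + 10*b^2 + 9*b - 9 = (b - 1)*(b^4 - 10*b^2 + 9) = (b - 1)*(b + 1)*(b^3 - b^2 - 9*b + 9) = (b - 3)*(b - 1)*(b + 1)*(b^2 + 2*b - 3) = (b - 3)*(b - 1)*(b + 1)*(b + 3)*(b - 1)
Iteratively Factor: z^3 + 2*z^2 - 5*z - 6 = (z + 3)*(z^2 - z - 2) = (z - 2)*(z + 3)*(z + 1)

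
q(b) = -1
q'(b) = 0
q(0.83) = -1.00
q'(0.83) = 0.00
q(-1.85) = -1.00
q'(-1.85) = 0.00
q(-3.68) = -1.00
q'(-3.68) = 0.00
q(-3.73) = -1.00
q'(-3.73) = 0.00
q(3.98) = -1.00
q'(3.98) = 0.00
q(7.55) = -1.00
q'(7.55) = 0.00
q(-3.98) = -1.00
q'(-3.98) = 0.00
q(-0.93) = -1.00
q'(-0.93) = 0.00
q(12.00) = -1.00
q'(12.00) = 0.00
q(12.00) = -1.00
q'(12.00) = 0.00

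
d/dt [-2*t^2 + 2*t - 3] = 2 - 4*t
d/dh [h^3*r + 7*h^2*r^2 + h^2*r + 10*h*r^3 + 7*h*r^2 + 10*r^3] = r*(3*h^2 + 14*h*r + 2*h + 10*r^2 + 7*r)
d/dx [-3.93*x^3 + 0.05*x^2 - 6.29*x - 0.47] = -11.79*x^2 + 0.1*x - 6.29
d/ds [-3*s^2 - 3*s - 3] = -6*s - 3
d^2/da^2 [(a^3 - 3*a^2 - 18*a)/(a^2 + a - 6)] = -16/(a^3 - 6*a^2 + 12*a - 8)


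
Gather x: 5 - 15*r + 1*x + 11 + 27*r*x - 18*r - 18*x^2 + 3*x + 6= -33*r - 18*x^2 + x*(27*r + 4) + 22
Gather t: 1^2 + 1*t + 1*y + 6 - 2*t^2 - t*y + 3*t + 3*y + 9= -2*t^2 + t*(4 - y) + 4*y + 16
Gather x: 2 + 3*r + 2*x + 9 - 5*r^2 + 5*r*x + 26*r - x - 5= -5*r^2 + 29*r + x*(5*r + 1) + 6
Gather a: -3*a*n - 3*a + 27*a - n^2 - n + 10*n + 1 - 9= a*(24 - 3*n) - n^2 + 9*n - 8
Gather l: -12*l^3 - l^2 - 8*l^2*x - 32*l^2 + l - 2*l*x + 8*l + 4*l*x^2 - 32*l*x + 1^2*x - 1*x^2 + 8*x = -12*l^3 + l^2*(-8*x - 33) + l*(4*x^2 - 34*x + 9) - x^2 + 9*x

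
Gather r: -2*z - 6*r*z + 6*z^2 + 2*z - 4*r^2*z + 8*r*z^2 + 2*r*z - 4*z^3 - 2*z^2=-4*r^2*z + r*(8*z^2 - 4*z) - 4*z^3 + 4*z^2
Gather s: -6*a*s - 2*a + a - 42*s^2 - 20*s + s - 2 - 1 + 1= -a - 42*s^2 + s*(-6*a - 19) - 2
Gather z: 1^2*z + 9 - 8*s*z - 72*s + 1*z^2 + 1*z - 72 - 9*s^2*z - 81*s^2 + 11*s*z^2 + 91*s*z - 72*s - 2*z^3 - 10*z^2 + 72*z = -81*s^2 - 144*s - 2*z^3 + z^2*(11*s - 9) + z*(-9*s^2 + 83*s + 74) - 63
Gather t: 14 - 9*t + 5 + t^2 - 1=t^2 - 9*t + 18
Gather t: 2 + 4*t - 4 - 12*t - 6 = -8*t - 8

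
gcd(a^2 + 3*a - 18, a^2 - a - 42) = a + 6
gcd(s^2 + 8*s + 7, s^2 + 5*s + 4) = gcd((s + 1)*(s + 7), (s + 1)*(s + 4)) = s + 1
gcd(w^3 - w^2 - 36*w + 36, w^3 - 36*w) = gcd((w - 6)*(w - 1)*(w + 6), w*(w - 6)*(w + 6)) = w^2 - 36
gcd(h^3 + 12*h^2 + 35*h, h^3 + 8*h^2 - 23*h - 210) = h + 7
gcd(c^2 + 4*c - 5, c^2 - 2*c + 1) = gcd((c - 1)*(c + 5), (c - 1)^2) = c - 1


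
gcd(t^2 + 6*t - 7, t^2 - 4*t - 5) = 1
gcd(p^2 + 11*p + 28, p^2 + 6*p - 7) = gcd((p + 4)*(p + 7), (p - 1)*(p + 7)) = p + 7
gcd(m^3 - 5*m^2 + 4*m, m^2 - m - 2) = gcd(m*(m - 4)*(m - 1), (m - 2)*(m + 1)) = 1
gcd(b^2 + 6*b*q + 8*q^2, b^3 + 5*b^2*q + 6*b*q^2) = b + 2*q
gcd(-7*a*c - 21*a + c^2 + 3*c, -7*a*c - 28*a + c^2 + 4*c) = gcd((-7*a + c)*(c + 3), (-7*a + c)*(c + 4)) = 7*a - c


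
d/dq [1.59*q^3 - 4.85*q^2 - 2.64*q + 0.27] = 4.77*q^2 - 9.7*q - 2.64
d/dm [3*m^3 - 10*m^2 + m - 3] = 9*m^2 - 20*m + 1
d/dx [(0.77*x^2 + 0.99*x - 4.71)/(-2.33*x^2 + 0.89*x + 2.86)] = (2.992*x^2 - 17.5442*x + 7.0233)/(5.4289*x^4 - 4.1474*x^3 - 12.5355*x^2 + 5.0908*x + 8.1796)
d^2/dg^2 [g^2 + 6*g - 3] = 2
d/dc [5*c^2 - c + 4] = 10*c - 1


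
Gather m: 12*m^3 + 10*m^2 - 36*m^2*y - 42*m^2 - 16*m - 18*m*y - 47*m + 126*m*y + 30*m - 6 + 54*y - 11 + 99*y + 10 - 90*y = 12*m^3 + m^2*(-36*y - 32) + m*(108*y - 33) + 63*y - 7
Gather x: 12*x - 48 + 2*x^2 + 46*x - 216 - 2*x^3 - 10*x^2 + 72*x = -2*x^3 - 8*x^2 + 130*x - 264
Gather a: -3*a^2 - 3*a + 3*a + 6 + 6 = 12 - 3*a^2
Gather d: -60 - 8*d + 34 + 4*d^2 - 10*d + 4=4*d^2 - 18*d - 22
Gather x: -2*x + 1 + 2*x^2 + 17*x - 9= 2*x^2 + 15*x - 8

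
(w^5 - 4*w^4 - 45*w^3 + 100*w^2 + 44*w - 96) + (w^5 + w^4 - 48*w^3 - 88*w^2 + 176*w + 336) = 2*w^5 - 3*w^4 - 93*w^3 + 12*w^2 + 220*w + 240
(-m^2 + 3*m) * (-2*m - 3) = 2*m^3 - 3*m^2 - 9*m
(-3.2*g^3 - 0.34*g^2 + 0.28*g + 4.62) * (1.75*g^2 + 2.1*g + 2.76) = -5.6*g^5 - 7.315*g^4 - 9.056*g^3 + 7.7346*g^2 + 10.4748*g + 12.7512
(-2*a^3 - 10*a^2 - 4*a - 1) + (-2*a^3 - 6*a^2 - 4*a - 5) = -4*a^3 - 16*a^2 - 8*a - 6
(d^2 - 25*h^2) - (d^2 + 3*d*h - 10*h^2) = -3*d*h - 15*h^2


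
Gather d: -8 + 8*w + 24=8*w + 16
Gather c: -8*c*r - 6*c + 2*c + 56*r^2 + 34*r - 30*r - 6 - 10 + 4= c*(-8*r - 4) + 56*r^2 + 4*r - 12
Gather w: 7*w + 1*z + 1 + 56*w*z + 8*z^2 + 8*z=w*(56*z + 7) + 8*z^2 + 9*z + 1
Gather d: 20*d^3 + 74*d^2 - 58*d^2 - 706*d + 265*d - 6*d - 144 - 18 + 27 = 20*d^3 + 16*d^2 - 447*d - 135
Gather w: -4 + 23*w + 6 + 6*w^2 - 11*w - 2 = 6*w^2 + 12*w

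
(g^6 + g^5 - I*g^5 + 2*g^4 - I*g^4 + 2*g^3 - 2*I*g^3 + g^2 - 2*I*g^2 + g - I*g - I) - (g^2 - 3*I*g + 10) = g^6 + g^5 - I*g^5 + 2*g^4 - I*g^4 + 2*g^3 - 2*I*g^3 - 2*I*g^2 + g + 2*I*g - 10 - I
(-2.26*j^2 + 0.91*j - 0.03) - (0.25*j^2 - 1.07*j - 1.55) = -2.51*j^2 + 1.98*j + 1.52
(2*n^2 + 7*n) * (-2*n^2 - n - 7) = -4*n^4 - 16*n^3 - 21*n^2 - 49*n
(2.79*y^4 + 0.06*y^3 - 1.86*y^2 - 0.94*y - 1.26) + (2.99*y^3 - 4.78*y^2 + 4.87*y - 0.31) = 2.79*y^4 + 3.05*y^3 - 6.64*y^2 + 3.93*y - 1.57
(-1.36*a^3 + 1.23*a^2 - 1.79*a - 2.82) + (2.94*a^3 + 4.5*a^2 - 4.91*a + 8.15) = 1.58*a^3 + 5.73*a^2 - 6.7*a + 5.33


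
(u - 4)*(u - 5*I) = u^2 - 4*u - 5*I*u + 20*I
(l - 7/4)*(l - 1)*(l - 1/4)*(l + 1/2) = l^4 - 5*l^3/2 + 15*l^2/16 + 25*l/32 - 7/32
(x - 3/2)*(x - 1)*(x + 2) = x^3 - x^2/2 - 7*x/2 + 3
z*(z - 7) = z^2 - 7*z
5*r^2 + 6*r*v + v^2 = (r + v)*(5*r + v)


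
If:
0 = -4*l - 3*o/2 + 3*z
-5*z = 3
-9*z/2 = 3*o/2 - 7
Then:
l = -23/8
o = 97/15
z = -3/5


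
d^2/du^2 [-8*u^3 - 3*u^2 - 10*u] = -48*u - 6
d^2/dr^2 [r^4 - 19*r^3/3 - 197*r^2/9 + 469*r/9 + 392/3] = 12*r^2 - 38*r - 394/9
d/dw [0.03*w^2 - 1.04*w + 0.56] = 0.06*w - 1.04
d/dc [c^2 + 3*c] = 2*c + 3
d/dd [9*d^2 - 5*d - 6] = 18*d - 5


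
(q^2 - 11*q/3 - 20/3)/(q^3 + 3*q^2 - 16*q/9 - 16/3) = 3*(q - 5)/(3*q^2 + 5*q - 12)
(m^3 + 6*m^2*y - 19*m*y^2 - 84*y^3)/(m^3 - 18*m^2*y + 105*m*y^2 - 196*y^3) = (m^2 + 10*m*y + 21*y^2)/(m^2 - 14*m*y + 49*y^2)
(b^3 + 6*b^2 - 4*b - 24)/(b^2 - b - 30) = (-b^3 - 6*b^2 + 4*b + 24)/(-b^2 + b + 30)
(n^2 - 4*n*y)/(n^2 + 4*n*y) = (n - 4*y)/(n + 4*y)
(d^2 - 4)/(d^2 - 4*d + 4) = (d + 2)/(d - 2)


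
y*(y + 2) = y^2 + 2*y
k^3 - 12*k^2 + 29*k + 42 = (k - 7)*(k - 6)*(k + 1)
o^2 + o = o*(o + 1)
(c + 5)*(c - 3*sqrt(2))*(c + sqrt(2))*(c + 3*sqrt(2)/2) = c^4 - sqrt(2)*c^3/2 + 5*c^3 - 12*c^2 - 5*sqrt(2)*c^2/2 - 60*c - 9*sqrt(2)*c - 45*sqrt(2)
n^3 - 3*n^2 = n^2*(n - 3)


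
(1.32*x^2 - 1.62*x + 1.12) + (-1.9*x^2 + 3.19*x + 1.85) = -0.58*x^2 + 1.57*x + 2.97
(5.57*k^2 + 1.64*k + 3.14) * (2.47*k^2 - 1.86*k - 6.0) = 13.7579*k^4 - 6.3094*k^3 - 28.7146*k^2 - 15.6804*k - 18.84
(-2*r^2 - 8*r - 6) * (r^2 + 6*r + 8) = -2*r^4 - 20*r^3 - 70*r^2 - 100*r - 48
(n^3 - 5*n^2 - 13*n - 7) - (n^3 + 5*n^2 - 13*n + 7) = -10*n^2 - 14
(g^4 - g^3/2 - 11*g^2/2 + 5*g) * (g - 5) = g^5 - 11*g^4/2 - 3*g^3 + 65*g^2/2 - 25*g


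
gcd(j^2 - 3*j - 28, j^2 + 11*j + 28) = j + 4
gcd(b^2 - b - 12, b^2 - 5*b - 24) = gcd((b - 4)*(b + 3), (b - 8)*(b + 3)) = b + 3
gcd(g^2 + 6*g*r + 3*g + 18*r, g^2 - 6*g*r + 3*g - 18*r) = g + 3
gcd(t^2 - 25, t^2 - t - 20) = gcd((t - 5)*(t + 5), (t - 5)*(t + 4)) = t - 5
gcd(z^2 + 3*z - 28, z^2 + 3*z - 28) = z^2 + 3*z - 28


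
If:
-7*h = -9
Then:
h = 9/7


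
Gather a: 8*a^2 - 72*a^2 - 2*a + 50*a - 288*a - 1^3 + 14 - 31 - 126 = -64*a^2 - 240*a - 144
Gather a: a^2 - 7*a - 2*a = a^2 - 9*a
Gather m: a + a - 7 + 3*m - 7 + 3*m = 2*a + 6*m - 14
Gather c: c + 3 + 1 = c + 4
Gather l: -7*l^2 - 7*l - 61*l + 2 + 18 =-7*l^2 - 68*l + 20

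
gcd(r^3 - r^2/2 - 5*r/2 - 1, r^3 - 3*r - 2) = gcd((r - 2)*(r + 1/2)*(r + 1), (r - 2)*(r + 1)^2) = r^2 - r - 2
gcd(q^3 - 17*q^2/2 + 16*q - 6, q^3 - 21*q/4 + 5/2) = q^2 - 5*q/2 + 1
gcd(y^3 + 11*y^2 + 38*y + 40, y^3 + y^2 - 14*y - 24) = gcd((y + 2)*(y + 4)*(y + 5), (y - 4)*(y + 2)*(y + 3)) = y + 2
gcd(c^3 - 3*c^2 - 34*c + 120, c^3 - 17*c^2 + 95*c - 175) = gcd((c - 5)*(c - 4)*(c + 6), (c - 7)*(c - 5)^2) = c - 5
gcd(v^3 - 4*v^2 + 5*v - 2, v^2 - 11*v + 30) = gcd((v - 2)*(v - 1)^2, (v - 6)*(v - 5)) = 1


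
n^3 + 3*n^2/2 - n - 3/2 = (n - 1)*(n + 1)*(n + 3/2)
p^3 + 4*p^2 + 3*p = p*(p + 1)*(p + 3)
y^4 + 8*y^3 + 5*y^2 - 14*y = y*(y - 1)*(y + 2)*(y + 7)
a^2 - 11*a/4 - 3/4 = (a - 3)*(a + 1/4)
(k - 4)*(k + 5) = k^2 + k - 20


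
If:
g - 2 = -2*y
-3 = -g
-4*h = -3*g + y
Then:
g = 3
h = 19/8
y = -1/2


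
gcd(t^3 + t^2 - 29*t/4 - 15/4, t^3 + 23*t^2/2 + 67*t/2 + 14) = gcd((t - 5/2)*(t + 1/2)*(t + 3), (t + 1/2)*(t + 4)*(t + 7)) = t + 1/2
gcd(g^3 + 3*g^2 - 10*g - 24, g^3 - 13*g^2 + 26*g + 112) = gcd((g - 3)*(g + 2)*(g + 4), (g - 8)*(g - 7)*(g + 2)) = g + 2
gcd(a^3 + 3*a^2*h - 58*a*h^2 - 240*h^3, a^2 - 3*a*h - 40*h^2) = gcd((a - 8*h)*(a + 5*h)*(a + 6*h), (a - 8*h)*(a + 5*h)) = a^2 - 3*a*h - 40*h^2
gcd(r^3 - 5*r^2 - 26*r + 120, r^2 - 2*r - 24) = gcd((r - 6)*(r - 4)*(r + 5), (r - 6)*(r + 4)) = r - 6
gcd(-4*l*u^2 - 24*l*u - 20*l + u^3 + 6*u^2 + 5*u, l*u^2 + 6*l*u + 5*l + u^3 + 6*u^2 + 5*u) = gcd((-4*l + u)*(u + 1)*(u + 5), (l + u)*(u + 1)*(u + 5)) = u^2 + 6*u + 5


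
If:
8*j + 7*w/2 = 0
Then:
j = -7*w/16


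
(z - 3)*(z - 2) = z^2 - 5*z + 6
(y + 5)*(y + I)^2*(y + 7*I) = y^4 + 5*y^3 + 9*I*y^3 - 15*y^2 + 45*I*y^2 - 75*y - 7*I*y - 35*I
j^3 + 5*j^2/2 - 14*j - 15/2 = (j - 3)*(j + 1/2)*(j + 5)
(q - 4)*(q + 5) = q^2 + q - 20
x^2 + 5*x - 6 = (x - 1)*(x + 6)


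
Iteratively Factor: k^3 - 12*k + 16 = (k + 4)*(k^2 - 4*k + 4) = (k - 2)*(k + 4)*(k - 2)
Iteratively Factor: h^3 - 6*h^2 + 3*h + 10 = (h - 2)*(h^2 - 4*h - 5) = (h - 2)*(h + 1)*(h - 5)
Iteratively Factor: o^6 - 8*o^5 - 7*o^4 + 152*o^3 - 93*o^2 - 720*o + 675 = (o - 1)*(o^5 - 7*o^4 - 14*o^3 + 138*o^2 + 45*o - 675) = (o - 1)*(o + 3)*(o^4 - 10*o^3 + 16*o^2 + 90*o - 225) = (o - 1)*(o + 3)^2*(o^3 - 13*o^2 + 55*o - 75) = (o - 5)*(o - 1)*(o + 3)^2*(o^2 - 8*o + 15) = (o - 5)^2*(o - 1)*(o + 3)^2*(o - 3)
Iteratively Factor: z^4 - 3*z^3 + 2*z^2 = (z - 1)*(z^3 - 2*z^2) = z*(z - 1)*(z^2 - 2*z) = z*(z - 2)*(z - 1)*(z)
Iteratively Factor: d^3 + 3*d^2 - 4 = (d - 1)*(d^2 + 4*d + 4) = (d - 1)*(d + 2)*(d + 2)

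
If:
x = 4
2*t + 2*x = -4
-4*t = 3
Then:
No Solution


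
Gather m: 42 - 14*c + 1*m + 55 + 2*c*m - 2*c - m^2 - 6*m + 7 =-16*c - m^2 + m*(2*c - 5) + 104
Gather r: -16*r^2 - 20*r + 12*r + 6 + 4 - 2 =-16*r^2 - 8*r + 8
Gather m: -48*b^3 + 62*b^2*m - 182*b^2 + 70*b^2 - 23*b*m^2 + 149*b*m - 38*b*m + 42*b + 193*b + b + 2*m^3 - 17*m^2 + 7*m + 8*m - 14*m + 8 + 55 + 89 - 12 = -48*b^3 - 112*b^2 + 236*b + 2*m^3 + m^2*(-23*b - 17) + m*(62*b^2 + 111*b + 1) + 140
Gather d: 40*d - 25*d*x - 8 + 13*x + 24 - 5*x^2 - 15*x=d*(40 - 25*x) - 5*x^2 - 2*x + 16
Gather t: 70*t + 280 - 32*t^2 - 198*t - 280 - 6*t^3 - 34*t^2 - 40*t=-6*t^3 - 66*t^2 - 168*t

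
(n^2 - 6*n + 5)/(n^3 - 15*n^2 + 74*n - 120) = (n - 1)/(n^2 - 10*n + 24)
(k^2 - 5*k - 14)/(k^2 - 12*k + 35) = (k + 2)/(k - 5)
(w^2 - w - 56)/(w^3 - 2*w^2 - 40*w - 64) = (w + 7)/(w^2 + 6*w + 8)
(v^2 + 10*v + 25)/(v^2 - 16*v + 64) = (v^2 + 10*v + 25)/(v^2 - 16*v + 64)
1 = 1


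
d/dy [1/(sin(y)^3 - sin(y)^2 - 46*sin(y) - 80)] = (-3*sin(y)^2 + 2*sin(y) + 46)*cos(y)/(-sin(y)^3 + sin(y)^2 + 46*sin(y) + 80)^2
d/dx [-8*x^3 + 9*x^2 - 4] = 6*x*(3 - 4*x)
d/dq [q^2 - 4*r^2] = 2*q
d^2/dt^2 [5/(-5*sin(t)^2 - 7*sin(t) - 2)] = 5*(100*sin(t)^3 + 5*sin(t)^2 - 146*sin(t) - 78)/((sin(t) + 1)^2*(5*sin(t) + 2)^3)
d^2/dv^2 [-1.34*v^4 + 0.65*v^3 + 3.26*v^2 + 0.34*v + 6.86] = -16.08*v^2 + 3.9*v + 6.52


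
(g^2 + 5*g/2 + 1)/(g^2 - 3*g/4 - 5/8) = 4*(g + 2)/(4*g - 5)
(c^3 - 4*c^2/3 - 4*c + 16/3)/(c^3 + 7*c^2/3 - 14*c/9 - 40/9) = 3*(c - 2)/(3*c + 5)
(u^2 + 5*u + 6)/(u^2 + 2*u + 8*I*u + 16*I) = (u + 3)/(u + 8*I)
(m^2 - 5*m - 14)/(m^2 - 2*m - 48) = (-m^2 + 5*m + 14)/(-m^2 + 2*m + 48)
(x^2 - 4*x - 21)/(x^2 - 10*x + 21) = (x + 3)/(x - 3)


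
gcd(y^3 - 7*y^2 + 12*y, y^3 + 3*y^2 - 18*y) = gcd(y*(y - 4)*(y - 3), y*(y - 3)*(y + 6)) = y^2 - 3*y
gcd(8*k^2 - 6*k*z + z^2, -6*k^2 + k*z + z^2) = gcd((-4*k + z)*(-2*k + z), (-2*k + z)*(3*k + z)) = -2*k + z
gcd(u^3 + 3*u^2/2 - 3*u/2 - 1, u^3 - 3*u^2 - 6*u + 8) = u^2 + u - 2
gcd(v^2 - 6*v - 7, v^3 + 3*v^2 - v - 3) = v + 1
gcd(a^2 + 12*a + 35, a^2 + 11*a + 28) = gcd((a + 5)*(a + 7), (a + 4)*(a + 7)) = a + 7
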